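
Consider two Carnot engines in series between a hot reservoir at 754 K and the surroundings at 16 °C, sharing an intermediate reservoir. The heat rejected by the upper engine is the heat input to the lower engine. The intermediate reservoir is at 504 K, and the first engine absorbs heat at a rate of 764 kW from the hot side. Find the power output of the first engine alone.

T_C = 16 °C → 16 + 273.15 = 289.15 K.
First-stage efficiency η₁ = 1 − T_m/T_H = 1 − 504.00/754.00 = 0.3316.
W₁ = η₁·Q_H = 0.3316 × 764 = 253 kW.

Ẇ₁ ≈ 253 kW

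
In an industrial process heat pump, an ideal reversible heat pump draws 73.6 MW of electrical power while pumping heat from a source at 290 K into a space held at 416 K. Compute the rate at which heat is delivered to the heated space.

Q̇_H ≈ 243 MW

COP_HP = T_H/(T_H − T_C) = 416.00/126.00 = 3.3016.
Q_H = COP_HP · W = 3.3016 × 73.6 = 243 MW.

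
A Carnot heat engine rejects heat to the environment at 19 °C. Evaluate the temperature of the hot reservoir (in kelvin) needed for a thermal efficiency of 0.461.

T_C = 19 °C → 19 + 273.15 = 292.15 K.
From η = 1 − T_C/T_H, solving for T_H gives T_H = T_C/(1 − η) = 292.15/(1 − 0.461) = 542 K.

T_H ≈ 542 K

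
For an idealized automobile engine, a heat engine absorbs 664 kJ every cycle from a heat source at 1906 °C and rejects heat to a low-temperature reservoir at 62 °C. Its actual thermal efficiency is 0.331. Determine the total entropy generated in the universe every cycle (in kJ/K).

T_H = 1906 °C → 1906 + 273.15 = 2179.15 K.
T_C = 62 °C → 62 + 273.15 = 335.15 K.
W = η·Q_H = 0.331 × 664 = 219.8 kJ, so Q_C = Q_H − W = 444.2 kJ.
The hot reservoir loses entropy Q_H/T_H = 664/2179.15 = 0.3047 kJ/K; the cold reservoir gains Q_C/T_C = 444.2/335.15 = 1.325 kJ/K.
ΔS_univ = −Q_H/T_H + Q_C/T_C = 1.02 kJ/K (> 0, since η = 0.331 < η_Carnot = 0.846).

ΔS_univ ≈ 1.02 kJ/K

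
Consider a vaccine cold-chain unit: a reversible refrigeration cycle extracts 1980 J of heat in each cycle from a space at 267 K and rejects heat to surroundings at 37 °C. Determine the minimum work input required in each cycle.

T_H = 37 °C → 37 + 273.15 = 310.15 K.
For a reversible refrigerator, COP_R = T_C/(T_H − T_C) = 267.00/43.15 = 6.1877.
W = Q_C/COP_R = 1980/6.1877 = 320 J.

W_in ≈ 320 J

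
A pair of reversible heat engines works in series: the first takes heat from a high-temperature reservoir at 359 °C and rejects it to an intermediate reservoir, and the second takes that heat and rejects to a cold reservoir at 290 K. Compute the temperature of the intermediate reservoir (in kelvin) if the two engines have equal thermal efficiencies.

T_H = 359 °C → 359 + 273.15 = 632.15 K.
Equal efficiencies require 1 − T_m/T_H = 1 − T_C/T_m, i.e. T_m/T_H = T_C/T_m, so T_m = √(T_H·T_C) = √(632.15 × 290.00) = 428.2 K.

T_m ≈ 428.2 K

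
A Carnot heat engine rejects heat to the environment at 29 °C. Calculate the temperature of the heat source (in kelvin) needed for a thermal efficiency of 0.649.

T_H ≈ 860.8 K

T_C = 29 °C → 29 + 273.15 = 302.15 K.
From η = 1 − T_C/T_H, solving for T_H gives T_H = T_C/(1 − η) = 302.15/(1 − 0.649) = 860.8 K.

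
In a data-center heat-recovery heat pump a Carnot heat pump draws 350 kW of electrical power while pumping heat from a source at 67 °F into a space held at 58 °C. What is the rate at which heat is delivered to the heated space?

Q̇_H ≈ 3010 kW

T_H = 58 °C → 58 + 273.15 = 331.15 K.
T_C = 67 °F → (67 − 32) × 5/9 = 19.44 °C = 292.59 K.
For a reversible heat pump, COP_HP = T_H/(T_H − T_C) = 331.15/38.56 = 8.5889.
Q_H = COP_HP · W = 8.5889 × 350 = 3010 kW.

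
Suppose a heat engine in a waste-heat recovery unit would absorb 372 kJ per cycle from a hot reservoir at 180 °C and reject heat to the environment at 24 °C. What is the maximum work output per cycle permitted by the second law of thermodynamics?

W_max ≈ 128 kJ

T_H = 180 °C → 180 + 273.15 = 453.15 K.
T_C = 24 °C → 24 + 273.15 = 297.15 K.
No engine can exceed the Carnot limit: η_max = 1 − T_C/T_H = 1 − 297.15/453.15 = 0.3443.
W_max = η_max · Q_H = 0.3443 × 372 = 128 kJ.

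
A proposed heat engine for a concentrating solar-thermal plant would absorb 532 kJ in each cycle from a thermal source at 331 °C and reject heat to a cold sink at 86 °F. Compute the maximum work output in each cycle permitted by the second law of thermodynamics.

T_H = 331 °C → 331 + 273.15 = 604.15 K.
T_C = 86 °F → (86 − 32) × 5/9 = 30.00 °C = 303.15 K.
The upper bound on efficiency is η_max = 1 − T_C/T_H = 1 − 303.15/604.15 = 0.4982.
W_max = η_max · Q_H = 0.4982 × 532 = 265.1 kJ.

W_max ≈ 265.1 kJ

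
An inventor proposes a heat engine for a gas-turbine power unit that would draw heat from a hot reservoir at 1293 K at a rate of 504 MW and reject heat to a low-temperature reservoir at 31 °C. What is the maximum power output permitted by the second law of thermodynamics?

Ẇ_max ≈ 385 MW

T_C = 31 °C → 31 + 273.15 = 304.15 K.
The upper bound on efficiency is η_max = 1 − T_C/T_H = 1 − 304.15/1293.00 = 0.7648.
W_max = η_max · Q_H = 0.7648 × 504 = 385 MW.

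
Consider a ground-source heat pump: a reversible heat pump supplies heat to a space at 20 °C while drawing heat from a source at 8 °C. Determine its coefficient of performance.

T_H = 20 °C → 20 + 273.15 = 293.15 K.
T_C = 8 °C → 8 + 273.15 = 281.15 K.
The Carnot heat-pump COP is COP_HP = T_H/(T_H − T_C) = 293.15/(293.15 − 281.15) = 24.4.

COP_HP ≈ 24.4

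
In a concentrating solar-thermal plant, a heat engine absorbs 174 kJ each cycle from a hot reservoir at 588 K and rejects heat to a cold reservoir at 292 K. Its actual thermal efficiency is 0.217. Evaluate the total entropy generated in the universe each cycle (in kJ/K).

ΔS_univ ≈ 0.171 kJ/K

W = η·Q_H = 0.217 × 174 = 37.76 kJ, so Q_C = Q_H − W = 136.2 kJ.
Entropy balance on the reservoirs: −Q_H/T_H = -0.2959 kJ/K, +Q_C/T_C = 0.4666 kJ/K.
ΔS_univ = −Q_H/T_H + Q_C/T_C = 0.171 kJ/K (> 0, since η = 0.217 < η_Carnot = 0.503).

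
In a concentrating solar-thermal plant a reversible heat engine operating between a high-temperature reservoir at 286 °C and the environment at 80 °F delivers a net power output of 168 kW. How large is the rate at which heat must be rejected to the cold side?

T_H = 286 °C → 286 + 273.15 = 559.15 K.
T_C = 80 °F → (80 − 32) × 5/9 = 26.67 °C = 299.82 K.
The Carnot efficiency is η = 1 − T_C/T_H = 1 − 299.82/559.15 = 0.4638.
Since Q_C/Q_H = T_C/T_H and Q_H = W/η, Q_C = W·T_C/(T_H − T_C) = 168 × 299.82/259.33 = 194 kW.

Q̇_C ≈ 194 kW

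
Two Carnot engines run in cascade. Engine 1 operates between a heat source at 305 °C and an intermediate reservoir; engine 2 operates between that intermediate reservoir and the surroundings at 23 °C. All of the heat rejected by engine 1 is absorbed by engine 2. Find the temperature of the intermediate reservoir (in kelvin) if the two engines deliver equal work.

T_H = 305 °C → 305 + 273.15 = 578.15 K.
T_C = 23 °C → 23 + 273.15 = 296.15 K.
For reversible stages Q_m = Q_H·(T_m/T_H). Setting W₁ = Q_H(1 − T_m/T_H) equal to W₂ = Q_m(1 − T_C/T_m) = Q_H·(T_m − T_C)/T_H gives T_H − T_m = T_m − T_C, so T_m = (T_H + T_C)/2 = (578.15 + 296.15)/2 = 437 K.

T_m ≈ 437 K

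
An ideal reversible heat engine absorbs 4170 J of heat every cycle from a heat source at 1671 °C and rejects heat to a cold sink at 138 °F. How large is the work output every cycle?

T_H = 1671 °C → 1671 + 273.15 = 1944.15 K.
T_C = 138 °F → (138 − 32) × 5/9 = 58.89 °C = 332.04 K.
η_rev = 1 − T_C/T_H = 1 − 332.04/1944.15 = 0.8292.
W = η·Q_H = 0.8292 × 4170 = 3460 J.

W ≈ 3460 J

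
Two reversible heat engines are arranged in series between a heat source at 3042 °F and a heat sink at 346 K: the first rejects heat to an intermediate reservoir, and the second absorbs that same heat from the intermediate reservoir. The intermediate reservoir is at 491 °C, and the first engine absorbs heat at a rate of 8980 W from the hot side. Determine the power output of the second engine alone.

Ẇ₂ ≈ 1930 W

T_H = 3042 °F → (3042 − 32) × 5/9 = 1672.22 °C = 1945.37 K.
T_m = 491 °C → 491 + 273.15 = 764.15 K.
Heat entering the second stage: Q_m = Q_H·(T_m/T_H) = 8980 × 764.15/1945.37 = 3530 W.
Second-stage efficiency η₂ = 1 − T_C/T_m = 1 − 346.00/764.15 = 0.5472, so W₂ = η₂·Q_m = 1930 W.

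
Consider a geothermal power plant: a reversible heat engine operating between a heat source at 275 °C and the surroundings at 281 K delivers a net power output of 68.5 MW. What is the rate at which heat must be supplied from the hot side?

Q̇_H ≈ 140.6 MW

T_H = 275 °C → 275 + 273.15 = 548.15 K.
η_rev = 1 − T_C/T_H = 1 − 281.00/548.15 = 0.4874.
Q_H = W/η = 68.5/0.4874 = 140.6 MW.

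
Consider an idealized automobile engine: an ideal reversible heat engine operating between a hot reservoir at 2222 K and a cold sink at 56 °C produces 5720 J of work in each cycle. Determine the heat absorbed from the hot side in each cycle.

T_C = 56 °C → 56 + 273.15 = 329.15 K.
For a reversible engine, η = 1 − T_C/T_H = 1 − 329.15/2222.00 = 0.8519.
Q_H = W/η = 5720/0.8519 = 6715 J.

Q_H ≈ 6715 J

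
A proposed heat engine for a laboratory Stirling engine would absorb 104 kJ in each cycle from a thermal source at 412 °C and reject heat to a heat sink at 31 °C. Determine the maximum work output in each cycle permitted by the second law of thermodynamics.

W_max ≈ 57.8 kJ

T_H = 412 °C → 412 + 273.15 = 685.15 K.
T_C = 31 °C → 31 + 273.15 = 304.15 K.
By the Carnot theorem, η_max = 1 − T_C/T_H = 1 − 304.15/685.15 = 0.5561.
W_max = η_max · Q_H = 0.5561 × 104 = 57.8 kJ.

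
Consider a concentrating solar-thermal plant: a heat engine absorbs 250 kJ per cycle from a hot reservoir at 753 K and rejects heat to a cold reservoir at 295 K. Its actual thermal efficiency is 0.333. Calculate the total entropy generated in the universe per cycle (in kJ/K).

W = η·Q_H = 0.333 × 250 = 83.25 kJ, so Q_C = Q_H − W = 166.8 kJ.
The hot reservoir loses entropy Q_H/T_H = 250/753.00 = 0.3320 kJ/K; the cold reservoir gains Q_C/T_C = 166.8/295.00 = 0.5653 kJ/K.
ΔS_univ = −Q_H/T_H + Q_C/T_C = 0.2332 kJ/K (> 0, since η = 0.333 < η_Carnot = 0.608).

ΔS_univ ≈ 0.2332 kJ/K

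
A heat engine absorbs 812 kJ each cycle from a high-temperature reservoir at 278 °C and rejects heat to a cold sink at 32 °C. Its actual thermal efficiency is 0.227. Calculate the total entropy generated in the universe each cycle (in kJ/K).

T_H = 278 °C → 278 + 273.15 = 551.15 K.
T_C = 32 °C → 32 + 273.15 = 305.15 K.
W = η·Q_H = 0.227 × 812 = 184.3 kJ, so Q_C = Q_H − W = 627.7 kJ.
The hot reservoir loses entropy Q_H/T_H = 812/551.15 = 1.473 kJ/K; the cold reservoir gains Q_C/T_C = 627.7/305.15 = 2.057 kJ/K.
ΔS_univ = −Q_H/T_H + Q_C/T_C = 0.584 kJ/K (> 0, since η = 0.227 < η_Carnot = 0.446).

ΔS_univ ≈ 0.584 kJ/K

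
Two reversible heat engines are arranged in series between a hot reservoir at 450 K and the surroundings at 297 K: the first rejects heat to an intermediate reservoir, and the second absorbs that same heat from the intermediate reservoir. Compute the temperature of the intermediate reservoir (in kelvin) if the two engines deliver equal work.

For reversible stages Q_m = Q_H·(T_m/T_H). Setting W₁ = Q_H(1 − T_m/T_H) equal to W₂ = Q_m(1 − T_C/T_m) = Q_H·(T_m − T_C)/T_H gives T_H − T_m = T_m − T_C, so T_m = (T_H + T_C)/2 = (450.00 + 297.00)/2 = 374 K.

T_m ≈ 374 K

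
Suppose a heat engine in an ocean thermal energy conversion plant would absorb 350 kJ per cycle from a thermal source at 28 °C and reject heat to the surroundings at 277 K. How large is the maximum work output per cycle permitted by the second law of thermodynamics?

W_max ≈ 28.1 kJ

T_H = 28 °C → 28 + 273.15 = 301.15 K.
The upper bound on efficiency is η_max = 1 − T_C/T_H = 1 − 277.00/301.15 = 0.0802.
W_max = η_max · Q_H = 0.0802 × 350 = 28.1 kJ.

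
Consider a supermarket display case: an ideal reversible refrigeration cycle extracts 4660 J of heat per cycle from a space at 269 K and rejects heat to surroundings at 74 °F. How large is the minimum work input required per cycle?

T_H = 74 °F → (74 − 32) × 5/9 = 23.33 °C = 296.48 K.
COP_R = T_C/(T_H − T_C) = 269.00/27.48 = 9.7878.
W = Q_C/COP_R = 4660/9.7878 = 476 J.

W_in ≈ 476 J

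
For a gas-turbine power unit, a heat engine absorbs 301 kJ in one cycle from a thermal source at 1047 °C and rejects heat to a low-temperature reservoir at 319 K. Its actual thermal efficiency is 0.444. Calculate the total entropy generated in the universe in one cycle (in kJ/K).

ΔS_univ ≈ 0.2966 kJ/K

T_H = 1047 °C → 1047 + 273.15 = 1320.15 K.
W = η·Q_H = 0.444 × 301 = 133.6 kJ, so Q_C = Q_H − W = 167.4 kJ.
Entropy balance on the reservoirs: −Q_H/T_H = -0.2280 kJ/K, +Q_C/T_C = 0.5246 kJ/K.
ΔS_univ = −Q_H/T_H + Q_C/T_C = 0.2966 kJ/K (> 0, since η = 0.444 < η_Carnot = 0.758).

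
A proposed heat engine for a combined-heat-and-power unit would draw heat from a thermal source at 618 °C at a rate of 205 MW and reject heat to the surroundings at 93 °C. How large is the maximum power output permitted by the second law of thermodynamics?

T_H = 618 °C → 618 + 273.15 = 891.15 K.
T_C = 93 °C → 93 + 273.15 = 366.15 K.
The second-law ceiling is the Carnot efficiency, η_max = 1 − T_C/T_H = 1 − 366.15/891.15 = 0.5891.
W_max = η_max · Q_H = 0.5891 × 205 = 121 MW.

Ẇ_max ≈ 121 MW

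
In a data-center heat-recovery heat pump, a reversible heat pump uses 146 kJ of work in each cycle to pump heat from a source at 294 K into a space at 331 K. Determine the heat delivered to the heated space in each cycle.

The Carnot heat-pump COP is COP_HP = T_H/(T_H − T_C) = 331.00/37.00 = 8.9459.
Q_H = COP_HP · W = 8.9459 × 146 = 1310 kJ.

Q_H ≈ 1310 kJ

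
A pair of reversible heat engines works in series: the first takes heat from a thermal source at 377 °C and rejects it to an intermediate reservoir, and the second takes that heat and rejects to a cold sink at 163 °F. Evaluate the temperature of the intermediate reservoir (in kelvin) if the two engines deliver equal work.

T_m ≈ 498 K

T_H = 377 °C → 377 + 273.15 = 650.15 K.
T_C = 163 °F → (163 − 32) × 5/9 = 72.78 °C = 345.93 K.
For reversible stages Q_m = Q_H·(T_m/T_H). Setting W₁ = Q_H(1 − T_m/T_H) equal to W₂ = Q_m(1 − T_C/T_m) = Q_H·(T_m − T_C)/T_H gives T_H − T_m = T_m − T_C, so T_m = (T_H + T_C)/2 = (650.15 + 345.93)/2 = 498 K.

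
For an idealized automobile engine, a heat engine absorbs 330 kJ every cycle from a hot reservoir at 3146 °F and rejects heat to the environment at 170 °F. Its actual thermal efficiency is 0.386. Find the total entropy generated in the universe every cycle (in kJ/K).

T_H = 3146 °F → (3146 − 32) × 5/9 = 1730.00 °C = 2003.15 K.
T_C = 170 °F → (170 − 32) × 5/9 = 76.67 °C = 349.82 K.
W = η·Q_H = 0.386 × 330 = 127.4 kJ, so Q_C = Q_H − W = 202.6 kJ.
The hot reservoir loses entropy Q_H/T_H = 330/2003.15 = 0.1647 kJ/K; the cold reservoir gains Q_C/T_C = 202.6/349.82 = 0.5792 kJ/K.
ΔS_univ = −Q_H/T_H + Q_C/T_C = 0.414 kJ/K (> 0, since η = 0.386 < η_Carnot = 0.825).

ΔS_univ ≈ 0.414 kJ/K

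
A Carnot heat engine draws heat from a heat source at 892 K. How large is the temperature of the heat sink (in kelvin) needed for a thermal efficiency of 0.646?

From η = 1 − T_C/T_H, T_C = T_H·(1 − η) = 892.00 × (1 − 0.646) = 316 K.

T_C ≈ 316 K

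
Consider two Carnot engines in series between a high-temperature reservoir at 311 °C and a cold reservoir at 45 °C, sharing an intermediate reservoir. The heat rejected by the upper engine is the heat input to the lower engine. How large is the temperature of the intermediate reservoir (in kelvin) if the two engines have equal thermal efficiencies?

T_H = 311 °C → 311 + 273.15 = 584.15 K.
T_C = 45 °C → 45 + 273.15 = 318.15 K.
Equal efficiencies require 1 − T_m/T_H = 1 − T_C/T_m, i.e. T_m/T_H = T_C/T_m, so T_m = √(T_H·T_C) = √(584.15 × 318.15) = 431 K.

T_m ≈ 431 K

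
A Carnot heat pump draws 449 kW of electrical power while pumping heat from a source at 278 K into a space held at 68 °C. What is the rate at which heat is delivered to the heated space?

T_H = 68 °C → 68 + 273.15 = 341.15 K.
The Carnot heat-pump COP is COP_HP = T_H/(T_H − T_C) = 341.15/63.15 = 5.4022.
Q_H = COP_HP · W = 5.4022 × 449 = 2430 kW.

Q̇_H ≈ 2430 kW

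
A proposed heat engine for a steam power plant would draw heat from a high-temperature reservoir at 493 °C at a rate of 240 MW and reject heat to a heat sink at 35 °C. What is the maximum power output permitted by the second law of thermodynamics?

T_H = 493 °C → 493 + 273.15 = 766.15 K.
T_C = 35 °C → 35 + 273.15 = 308.15 K.
No engine can exceed the Carnot limit: η_max = 1 − T_C/T_H = 1 − 308.15/766.15 = 0.5978.
W_max = η_max · Q_H = 0.5978 × 240 = 143 MW.

Ẇ_max ≈ 143 MW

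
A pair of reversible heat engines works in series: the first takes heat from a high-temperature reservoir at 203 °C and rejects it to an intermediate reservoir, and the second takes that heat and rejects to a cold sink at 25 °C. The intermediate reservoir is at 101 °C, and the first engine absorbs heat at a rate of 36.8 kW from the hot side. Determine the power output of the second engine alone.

Ẇ₂ ≈ 5.87 kW

T_H = 203 °C → 203 + 273.15 = 476.15 K.
T_C = 25 °C → 25 + 273.15 = 298.15 K.
T_m = 101 °C → 101 + 273.15 = 374.15 K.
Heat entering the second stage: Q_m = Q_H·(T_m/T_H) = 36.8 × 374.15/476.15 = 28.9 kW.
Second-stage efficiency η₂ = 1 − T_C/T_m = 1 − 298.15/374.15 = 0.2031, so W₂ = η₂·Q_m = 5.87 kW.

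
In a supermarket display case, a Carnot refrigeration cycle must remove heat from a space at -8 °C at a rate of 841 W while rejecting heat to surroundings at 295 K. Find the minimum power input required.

Ẇ_in ≈ 94.7 W

T_C = -8 °C → -8 + 273.15 = 265.15 K.
For a reversible refrigerator, COP_R = T_C/(T_H − T_C) = 265.15/29.85 = 8.8827.
W = Q_C/COP_R = 841/8.8827 = 94.7 W.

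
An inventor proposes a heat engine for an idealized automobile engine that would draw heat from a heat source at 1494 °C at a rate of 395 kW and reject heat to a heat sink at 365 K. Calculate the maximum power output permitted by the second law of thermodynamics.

Ẇ_max ≈ 313 kW

T_H = 1494 °C → 1494 + 273.15 = 1767.15 K.
The upper bound on efficiency is η_max = 1 − T_C/T_H = 1 − 365.00/1767.15 = 0.7935.
W_max = η_max · Q_H = 0.7935 × 395 = 313 kW.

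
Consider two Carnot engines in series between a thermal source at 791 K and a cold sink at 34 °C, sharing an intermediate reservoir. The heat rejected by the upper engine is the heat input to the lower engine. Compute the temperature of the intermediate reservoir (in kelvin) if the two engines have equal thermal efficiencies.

T_m ≈ 493 K

T_C = 34 °C → 34 + 273.15 = 307.15 K.
Equal efficiencies require 1 − T_m/T_H = 1 − T_C/T_m, i.e. T_m/T_H = T_C/T_m, so T_m = √(T_H·T_C) = √(791.00 × 307.15) = 493 K.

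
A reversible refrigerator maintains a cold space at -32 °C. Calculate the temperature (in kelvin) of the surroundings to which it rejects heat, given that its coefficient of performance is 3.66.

T_C = -32 °C → -32 + 273.15 = 241.15 K.
COP_R = T_C/(T_H − T_C) ⇒ T_H = T_C·(1 + 1/COP_R) = 241.15 × (1 + 1/3.66) = 307 K.

T_H ≈ 307 K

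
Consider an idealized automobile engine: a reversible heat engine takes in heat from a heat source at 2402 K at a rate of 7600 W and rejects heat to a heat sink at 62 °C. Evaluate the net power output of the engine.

T_C = 62 °C → 62 + 273.15 = 335.15 K.
For a reversible engine, η = 1 − T_C/T_H = 1 − 335.15/2402.00 = 0.8605.
W = η·Q_H = 0.8605 × 7600 = 6540 W.

Ẇ ≈ 6540 W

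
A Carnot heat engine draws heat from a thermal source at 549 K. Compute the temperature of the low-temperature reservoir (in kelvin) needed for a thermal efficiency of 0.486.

T_C ≈ 282.2 K

From η = 1 − T_C/T_H, T_C = T_H·(1 − η) = 549.00 × (1 − 0.486) = 282.2 K.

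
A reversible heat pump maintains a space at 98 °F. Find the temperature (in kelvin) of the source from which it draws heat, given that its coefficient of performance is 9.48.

T_C ≈ 277 K

T_H = 98 °F → (98 − 32) × 5/9 = 36.67 °C = 309.82 K.
COP_HP = T_H/(T_H − T_C) ⇒ T_C = T_H·(COP_HP − 1)/COP_HP = 309.82 × (9.48 − 1)/9.48 = 277 K.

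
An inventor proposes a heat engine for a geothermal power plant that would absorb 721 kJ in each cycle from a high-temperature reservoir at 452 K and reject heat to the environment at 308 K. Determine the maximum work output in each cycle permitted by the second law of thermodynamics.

W_max ≈ 229.7 kJ

By the Carnot theorem, η_max = 1 − T_C/T_H = 1 − 308.00/452.00 = 0.3186.
W_max = η_max · Q_H = 0.3186 × 721 = 229.7 kJ.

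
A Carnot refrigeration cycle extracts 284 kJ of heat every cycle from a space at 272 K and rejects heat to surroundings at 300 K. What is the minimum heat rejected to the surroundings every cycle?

Q_H ≈ 313.2 kJ

For a reversible cycle Q_H/Q_C = T_H/T_C, so Q_H = Q_C·T_H/T_C = 284 × 300.00/272.00 = 313.2 kJ.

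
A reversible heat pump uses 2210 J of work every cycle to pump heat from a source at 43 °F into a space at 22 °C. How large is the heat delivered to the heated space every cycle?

Q_H ≈ 41100 J

T_H = 22 °C → 22 + 273.15 = 295.15 K.
T_C = 43 °F → (43 − 32) × 5/9 = 6.11 °C = 279.26 K.
For a reversible heat pump, COP_HP = T_H/(T_H − T_C) = 295.15/15.89 = 18.5759.
Q_H = COP_HP · W = 18.5759 × 2210 = 41100 J.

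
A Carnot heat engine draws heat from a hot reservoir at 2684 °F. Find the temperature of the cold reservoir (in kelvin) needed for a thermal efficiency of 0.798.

T_H = 2684 °F → (2684 − 32) × 5/9 = 1473.33 °C = 1746.48 K.
From η = 1 − T_C/T_H, T_C = T_H·(1 − η) = 1746.48 × (1 − 0.798) = 353 K.

T_C ≈ 353 K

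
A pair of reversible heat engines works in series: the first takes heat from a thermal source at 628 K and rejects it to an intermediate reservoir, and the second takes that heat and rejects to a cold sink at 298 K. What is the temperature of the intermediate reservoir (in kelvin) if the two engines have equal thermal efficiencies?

T_m ≈ 432.6 K

Equal efficiencies require 1 − T_m/T_H = 1 − T_C/T_m, i.e. T_m/T_H = T_C/T_m, so T_m = √(T_H·T_C) = √(628.00 × 298.00) = 432.6 K.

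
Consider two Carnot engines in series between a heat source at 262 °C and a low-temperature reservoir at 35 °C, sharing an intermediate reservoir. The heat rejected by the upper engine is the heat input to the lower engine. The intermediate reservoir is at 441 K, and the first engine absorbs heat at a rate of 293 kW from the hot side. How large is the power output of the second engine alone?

Ẇ₂ ≈ 72.7 kW

T_H = 262 °C → 262 + 273.15 = 535.15 K.
T_C = 35 °C → 35 + 273.15 = 308.15 K.
Heat entering the second stage: Q_m = Q_H·(T_m/T_H) = 293 × 441.00/535.15 = 241 kW.
Second-stage efficiency η₂ = 1 − T_C/T_m = 1 − 308.15/441.00 = 0.3012, so W₂ = η₂·Q_m = 72.7 kW.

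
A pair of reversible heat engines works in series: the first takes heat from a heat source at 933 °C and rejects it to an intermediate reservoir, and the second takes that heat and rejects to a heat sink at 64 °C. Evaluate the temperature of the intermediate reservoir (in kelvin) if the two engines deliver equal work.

T_H = 933 °C → 933 + 273.15 = 1206.15 K.
T_C = 64 °C → 64 + 273.15 = 337.15 K.
For reversible stages Q_m = Q_H·(T_m/T_H). Setting W₁ = Q_H(1 − T_m/T_H) equal to W₂ = Q_m(1 − T_C/T_m) = Q_H·(T_m − T_C)/T_H gives T_H − T_m = T_m − T_C, so T_m = (T_H + T_C)/2 = (1206.15 + 337.15)/2 = 772 K.

T_m ≈ 772 K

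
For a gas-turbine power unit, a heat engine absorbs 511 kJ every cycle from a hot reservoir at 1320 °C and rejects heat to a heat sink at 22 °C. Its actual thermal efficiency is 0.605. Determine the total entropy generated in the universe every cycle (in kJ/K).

ΔS_univ ≈ 0.363 kJ/K

T_H = 1320 °C → 1320 + 273.15 = 1593.15 K.
T_C = 22 °C → 22 + 273.15 = 295.15 K.
W = η·Q_H = 0.605 × 511 = 309.2 kJ, so Q_C = Q_H − W = 201.8 kJ.
The hot reservoir loses entropy Q_H/T_H = 511/1593.15 = 0.3207 kJ/K; the cold reservoir gains Q_C/T_C = 201.8/295.15 = 0.6839 kJ/K.
ΔS_univ = −Q_H/T_H + Q_C/T_C = 0.363 kJ/K (> 0, since η = 0.605 < η_Carnot = 0.815).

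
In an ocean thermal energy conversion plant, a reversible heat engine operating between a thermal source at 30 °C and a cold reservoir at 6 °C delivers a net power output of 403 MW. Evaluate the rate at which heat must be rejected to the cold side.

T_H = 30 °C → 30 + 273.15 = 303.15 K.
T_C = 6 °C → 6 + 273.15 = 279.15 K.
Since the cycle is reversible, η = 1 − T_C/T_H = 1 − 279.15/303.15 = 0.0792.
Since Q_C/Q_H = T_C/T_H and Q_H = W/η, Q_C = W·T_C/(T_H − T_C) = 403 × 279.15/24.00 = 4690 MW.

Q̇_C ≈ 4690 MW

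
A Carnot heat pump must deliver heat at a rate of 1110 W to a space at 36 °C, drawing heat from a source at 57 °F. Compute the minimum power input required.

T_H = 36 °C → 36 + 273.15 = 309.15 K.
T_C = 57 °F → (57 − 32) × 5/9 = 13.89 °C = 287.04 K.
COP_HP = T_H/(T_H − T_C) = 309.15/22.11 = 13.9817.
W = Q_H/COP_HP = 1110/13.9817 = 79.39 W.

Ẇ_in ≈ 79.39 W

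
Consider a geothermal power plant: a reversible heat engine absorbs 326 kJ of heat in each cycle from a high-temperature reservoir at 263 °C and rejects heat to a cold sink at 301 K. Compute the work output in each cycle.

T_H = 263 °C → 263 + 273.15 = 536.15 K.
The Carnot efficiency is η = 1 − T_C/T_H = 1 − 301.00/536.15 = 0.4386.
W = η·Q_H = 0.4386 × 326 = 143.0 kJ.

W ≈ 143.0 kJ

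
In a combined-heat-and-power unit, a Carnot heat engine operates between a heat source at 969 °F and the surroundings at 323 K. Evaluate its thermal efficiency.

η ≈ 0.5930

T_H = 969 °F → (969 − 32) × 5/9 = 520.56 °C = 793.71 K.
Carnot efficiency: η = 1 − T_C/T_H = 1 − 323.00/793.71 = 0.5930.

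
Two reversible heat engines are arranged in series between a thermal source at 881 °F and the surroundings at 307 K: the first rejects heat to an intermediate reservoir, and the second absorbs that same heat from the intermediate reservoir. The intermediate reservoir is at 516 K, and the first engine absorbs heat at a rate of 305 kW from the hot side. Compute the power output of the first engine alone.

T_H = 881 °F → (881 − 32) × 5/9 = 471.67 °C = 744.82 K.
First-stage efficiency η₁ = 1 − T_m/T_H = 1 − 516.00/744.82 = 0.3072.
W₁ = η₁·Q_H = 0.3072 × 305 = 93.70 kW.

Ẇ₁ ≈ 93.70 kW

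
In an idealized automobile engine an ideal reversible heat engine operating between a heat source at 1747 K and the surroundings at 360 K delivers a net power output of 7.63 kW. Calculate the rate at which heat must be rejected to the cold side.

The Carnot efficiency is η = 1 − T_C/T_H = 1 − 360.00/1747.00 = 0.7939.
Since Q_C/Q_H = T_C/T_H and Q_H = W/η, Q_C = W·T_C/(T_H − T_C) = 7.63 × 360.00/1387.00 = 1.98 kW.

Q̇_C ≈ 1.98 kW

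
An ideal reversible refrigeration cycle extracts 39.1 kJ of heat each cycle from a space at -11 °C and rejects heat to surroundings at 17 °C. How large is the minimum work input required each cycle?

T_H = 17 °C → 17 + 273.15 = 290.15 K.
T_C = -11 °C → -11 + 273.15 = 262.15 K.
Carnot COP: COP_R = T_C/(T_H − T_C) = 262.15/28.00 = 9.3625.
W = Q_C/COP_R = 39.1/9.3625 = 4.18 kJ.

W_in ≈ 4.18 kJ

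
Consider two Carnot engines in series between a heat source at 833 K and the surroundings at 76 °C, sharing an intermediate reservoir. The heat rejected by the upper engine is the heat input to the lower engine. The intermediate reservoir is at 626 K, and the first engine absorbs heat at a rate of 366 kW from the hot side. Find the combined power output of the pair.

T_C = 76 °C → 76 + 273.15 = 349.15 K.
Two reversible stages in series are equivalent to a single Carnot engine between T_H and T_C, so η_total = 1 − T_C/T_H = 1 − 349.15/833.00 = 0.5809.
W_total = η_total · Q_H = 0.5809 × 366 = 212.6 kW.

Ẇ_total ≈ 212.6 kW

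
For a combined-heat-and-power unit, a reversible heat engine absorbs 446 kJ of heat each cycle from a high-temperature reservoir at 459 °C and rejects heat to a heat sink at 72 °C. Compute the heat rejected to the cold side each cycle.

T_H = 459 °C → 459 + 273.15 = 732.15 K.
T_C = 72 °C → 72 + 273.15 = 345.15 K.
Since the cycle is reversible, η = 1 − T_C/T_H = 1 − 345.15/732.15 = 0.5286.
For a reversible cycle Q_C/Q_H = T_C/T_H, so Q_C = 446 × 345.15/732.15 = 210.3 kJ.

Q_C ≈ 210.3 kJ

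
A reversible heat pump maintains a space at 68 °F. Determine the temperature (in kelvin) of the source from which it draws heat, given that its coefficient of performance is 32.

T_H = 68 °F → (68 − 32) × 5/9 = 20.00 °C = 293.15 K.
COP_HP = T_H/(T_H − T_C) ⇒ T_C = T_H·(COP_HP − 1)/COP_HP = 293.15 × (32 − 1)/32 = 284 K.

T_C ≈ 284 K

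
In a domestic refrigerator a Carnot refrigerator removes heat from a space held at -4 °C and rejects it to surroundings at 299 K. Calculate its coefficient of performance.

COP_R ≈ 9.017

T_C = -4 °C → -4 + 273.15 = 269.15 K.
COP_R = T_C/(T_H − T_C) = 269.15/(299.00 − 269.15) = 9.017.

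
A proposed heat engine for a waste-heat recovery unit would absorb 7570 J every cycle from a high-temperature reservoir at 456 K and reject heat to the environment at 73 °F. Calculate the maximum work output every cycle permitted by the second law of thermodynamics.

T_C = 73 °F → (73 − 32) × 5/9 = 22.78 °C = 295.93 K.
No engine can exceed the Carnot limit: η_max = 1 − T_C/T_H = 1 − 295.93/456.00 = 0.3510.
W_max = η_max · Q_H = 0.3510 × 7570 = 2660 J.

W_max ≈ 2660 J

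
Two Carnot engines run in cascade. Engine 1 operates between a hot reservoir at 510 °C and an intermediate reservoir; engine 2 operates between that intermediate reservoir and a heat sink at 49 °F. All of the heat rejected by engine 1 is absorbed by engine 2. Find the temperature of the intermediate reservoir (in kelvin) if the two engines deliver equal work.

T_H = 510 °C → 510 + 273.15 = 783.15 K.
T_C = 49 °F → (49 − 32) × 5/9 = 9.44 °C = 282.59 K.
For reversible stages Q_m = Q_H·(T_m/T_H). Setting W₁ = Q_H(1 − T_m/T_H) equal to W₂ = Q_m(1 − T_C/T_m) = Q_H·(T_m − T_C)/T_H gives T_H − T_m = T_m − T_C, so T_m = (T_H + T_C)/2 = (783.15 + 282.59)/2 = 532.9 K.

T_m ≈ 532.9 K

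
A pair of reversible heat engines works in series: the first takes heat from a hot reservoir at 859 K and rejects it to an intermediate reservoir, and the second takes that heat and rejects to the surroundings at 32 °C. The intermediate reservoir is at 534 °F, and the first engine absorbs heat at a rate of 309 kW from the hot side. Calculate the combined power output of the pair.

T_C = 32 °C → 32 + 273.15 = 305.15 K.
Two reversible stages in series are equivalent to a single Carnot engine between T_H and T_C, so η_total = 1 − T_C/T_H = 1 − 305.15/859.00 = 0.6448.
W_total = η_total · Q_H = 0.6448 × 309 = 199 kW.

Ẇ_total ≈ 199 kW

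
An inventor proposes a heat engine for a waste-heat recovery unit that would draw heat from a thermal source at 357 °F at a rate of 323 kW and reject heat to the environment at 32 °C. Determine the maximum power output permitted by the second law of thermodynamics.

Ẇ_max ≈ 105.8 kW

T_H = 357 °F → (357 − 32) × 5/9 = 180.56 °C = 453.71 K.
T_C = 32 °C → 32 + 273.15 = 305.15 K.
The second-law ceiling is the Carnot efficiency, η_max = 1 − T_C/T_H = 1 − 305.15/453.71 = 0.3274.
W_max = η_max · Q_H = 0.3274 × 323 = 105.8 kW.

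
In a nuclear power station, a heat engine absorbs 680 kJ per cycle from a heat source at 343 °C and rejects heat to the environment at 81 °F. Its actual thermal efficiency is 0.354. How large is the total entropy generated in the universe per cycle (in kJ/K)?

T_H = 343 °C → 343 + 273.15 = 616.15 K.
T_C = 81 °F → (81 − 32) × 5/9 = 27.22 °C = 300.37 K.
W = η·Q_H = 0.354 × 680 = 240.7 kJ, so Q_C = Q_H − W = 439.3 kJ.
Entropy balance on the reservoirs: −Q_H/T_H = -1.104 kJ/K, +Q_C/T_C = 1.462 kJ/K.
ΔS_univ = −Q_H/T_H + Q_C/T_C = 0.359 kJ/K (> 0, since η = 0.354 < η_Carnot = 0.513).

ΔS_univ ≈ 0.359 kJ/K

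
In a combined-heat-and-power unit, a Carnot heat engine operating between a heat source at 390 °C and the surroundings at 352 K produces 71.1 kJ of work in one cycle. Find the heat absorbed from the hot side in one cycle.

Q_H ≈ 151.5 kJ

T_H = 390 °C → 390 + 273.15 = 663.15 K.
Since the cycle is reversible, η = 1 − T_C/T_H = 1 − 352.00/663.15 = 0.4692.
Q_H = W/η = 71.1/0.4692 = 151.5 kJ.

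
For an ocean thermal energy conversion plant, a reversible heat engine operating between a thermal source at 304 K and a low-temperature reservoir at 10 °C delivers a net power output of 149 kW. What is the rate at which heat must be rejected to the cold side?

Q̇_C ≈ 2020 kW

T_C = 10 °C → 10 + 273.15 = 283.15 K.
Since the cycle is reversible, η = 1 − T_C/T_H = 1 − 283.15/304.00 = 0.0686.
Since Q_C/Q_H = T_C/T_H and Q_H = W/η, Q_C = W·T_C/(T_H − T_C) = 149 × 283.15/20.85 = 2020 kW.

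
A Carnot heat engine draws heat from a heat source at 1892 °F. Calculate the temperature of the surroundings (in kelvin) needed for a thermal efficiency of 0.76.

T_H = 1892 °F → (1892 − 32) × 5/9 = 1033.33 °C = 1306.48 K.
From η = 1 − T_C/T_H, T_C = T_H·(1 − η) = 1306.48 × (1 − 0.76) = 314 K.

T_C ≈ 314 K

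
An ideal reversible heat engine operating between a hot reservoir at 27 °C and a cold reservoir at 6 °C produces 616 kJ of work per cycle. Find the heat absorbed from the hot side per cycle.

T_H = 27 °C → 27 + 273.15 = 300.15 K.
T_C = 6 °C → 6 + 273.15 = 279.15 K.
The Carnot efficiency is η = 1 − T_C/T_H = 1 − 279.15/300.15 = 0.0700.
Q_H = W/η = 616/0.0700 = 8800 kJ.

Q_H ≈ 8800 kJ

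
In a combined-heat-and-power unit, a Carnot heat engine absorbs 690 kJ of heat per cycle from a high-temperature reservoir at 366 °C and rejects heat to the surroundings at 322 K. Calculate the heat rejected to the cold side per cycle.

Q_C ≈ 348 kJ

T_H = 366 °C → 366 + 273.15 = 639.15 K.
For a reversible engine, η = 1 − T_C/T_H = 1 − 322.00/639.15 = 0.4962.
For a reversible cycle Q_C/Q_H = T_C/T_H, so Q_C = 690 × 322.00/639.15 = 348 kJ.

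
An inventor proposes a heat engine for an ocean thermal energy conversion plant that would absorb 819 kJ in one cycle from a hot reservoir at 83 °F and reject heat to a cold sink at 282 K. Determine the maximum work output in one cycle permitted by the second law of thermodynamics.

W_max ≈ 52.93 kJ

T_H = 83 °F → (83 − 32) × 5/9 = 28.33 °C = 301.48 K.
By the Carnot theorem, η_max = 1 − T_C/T_H = 1 − 282.00/301.48 = 0.0646.
W_max = η_max · Q_H = 0.0646 × 819 = 52.93 kJ.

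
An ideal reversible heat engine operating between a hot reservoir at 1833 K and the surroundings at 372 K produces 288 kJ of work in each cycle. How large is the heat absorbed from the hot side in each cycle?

The Carnot efficiency is η = 1 − T_C/T_H = 1 − 372.00/1833.00 = 0.7971.
Q_H = W/η = 288/0.7971 = 361.3 kJ.

Q_H ≈ 361.3 kJ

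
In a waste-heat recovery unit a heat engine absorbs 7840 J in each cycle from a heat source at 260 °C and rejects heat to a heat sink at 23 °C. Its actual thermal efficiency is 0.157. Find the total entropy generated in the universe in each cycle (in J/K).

T_H = 260 °C → 260 + 273.15 = 533.15 K.
T_C = 23 °C → 23 + 273.15 = 296.15 K.
W = η·Q_H = 0.157 × 7840 = 1231 J, so Q_C = Q_H − W = 6609 J.
The hot reservoir loses entropy Q_H/T_H = 7840/533.15 = 14.71 J/K; the cold reservoir gains Q_C/T_C = 6609/296.15 = 22.32 J/K.
ΔS_univ = −Q_H/T_H + Q_C/T_C = 7.61 J/K (> 0, since η = 0.157 < η_Carnot = 0.445).

ΔS_univ ≈ 7.61 J/K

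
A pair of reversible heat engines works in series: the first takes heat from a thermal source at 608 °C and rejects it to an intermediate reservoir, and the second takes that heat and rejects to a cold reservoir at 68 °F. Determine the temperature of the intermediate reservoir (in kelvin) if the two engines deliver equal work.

T_H = 608 °C → 608 + 273.15 = 881.15 K.
T_C = 68 °F → (68 − 32) × 5/9 = 20.00 °C = 293.15 K.
For reversible stages Q_m = Q_H·(T_m/T_H). Setting W₁ = Q_H(1 − T_m/T_H) equal to W₂ = Q_m(1 − T_C/T_m) = Q_H·(T_m − T_C)/T_H gives T_H − T_m = T_m − T_C, so T_m = (T_H + T_C)/2 = (881.15 + 293.15)/2 = 587 K.

T_m ≈ 587 K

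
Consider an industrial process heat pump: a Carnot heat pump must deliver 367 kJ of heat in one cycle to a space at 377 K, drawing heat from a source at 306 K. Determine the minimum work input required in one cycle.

COP_HP = T_H/(T_H − T_C) = 377.00/71.00 = 5.3099.
W = Q_H/COP_HP = 367/5.3099 = 69.1 kJ.

W_in ≈ 69.1 kJ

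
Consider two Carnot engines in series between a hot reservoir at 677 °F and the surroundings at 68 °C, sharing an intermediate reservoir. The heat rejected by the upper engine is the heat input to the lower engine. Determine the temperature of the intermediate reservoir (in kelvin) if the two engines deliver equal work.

T_m ≈ 486.3 K

T_H = 677 °F → (677 − 32) × 5/9 = 358.33 °C = 631.48 K.
T_C = 68 °C → 68 + 273.15 = 341.15 K.
For reversible stages Q_m = Q_H·(T_m/T_H). Setting W₁ = Q_H(1 − T_m/T_H) equal to W₂ = Q_m(1 − T_C/T_m) = Q_H·(T_m − T_C)/T_H gives T_H − T_m = T_m − T_C, so T_m = (T_H + T_C)/2 = (631.48 + 341.15)/2 = 486.3 K.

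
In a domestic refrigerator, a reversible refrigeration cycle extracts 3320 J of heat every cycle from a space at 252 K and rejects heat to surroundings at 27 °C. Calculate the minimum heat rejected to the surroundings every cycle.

T_H = 27 °C → 27 + 273.15 = 300.15 K.
For a reversible cycle Q_H/Q_C = T_H/T_C, so Q_H = Q_C·T_H/T_C = 3320 × 300.15/252.00 = 3954 J.

Q_H ≈ 3954 J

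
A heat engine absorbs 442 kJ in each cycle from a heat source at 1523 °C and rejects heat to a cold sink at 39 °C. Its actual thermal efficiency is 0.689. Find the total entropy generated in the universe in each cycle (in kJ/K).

T_H = 1523 °C → 1523 + 273.15 = 1796.15 K.
T_C = 39 °C → 39 + 273.15 = 312.15 K.
W = η·Q_H = 0.689 × 442 = 304.5 kJ, so Q_C = Q_H − W = 137.5 kJ.
Reservoir entropy changes: ΔS_H = −Q_H/T_H = −442/1796.15 = -0.2461 kJ/K and ΔS_C = +Q_C/T_C = 137.5/312.15 = 0.4404 kJ/K.
ΔS_univ = −Q_H/T_H + Q_C/T_C = 0.1943 kJ/K (> 0, since η = 0.689 < η_Carnot = 0.826).

ΔS_univ ≈ 0.1943 kJ/K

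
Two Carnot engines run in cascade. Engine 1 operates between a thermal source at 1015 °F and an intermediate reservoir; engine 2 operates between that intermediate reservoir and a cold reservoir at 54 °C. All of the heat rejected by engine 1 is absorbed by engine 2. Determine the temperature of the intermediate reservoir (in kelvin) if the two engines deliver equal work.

T_H = 1015 °F → (1015 − 32) × 5/9 = 546.11 °C = 819.26 K.
T_C = 54 °C → 54 + 273.15 = 327.15 K.
For reversible stages Q_m = Q_H·(T_m/T_H). Setting W₁ = Q_H(1 − T_m/T_H) equal to W₂ = Q_m(1 − T_C/T_m) = Q_H·(T_m − T_C)/T_H gives T_H − T_m = T_m − T_C, so T_m = (T_H + T_C)/2 = (819.26 + 327.15)/2 = 573 K.

T_m ≈ 573 K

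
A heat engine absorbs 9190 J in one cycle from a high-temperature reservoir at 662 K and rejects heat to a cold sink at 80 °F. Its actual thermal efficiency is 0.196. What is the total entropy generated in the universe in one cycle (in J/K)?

T_C = 80 °F → (80 − 32) × 5/9 = 26.67 °C = 299.82 K.
W = η·Q_H = 0.196 × 9190 = 1801 J, so Q_C = Q_H − W = 7389 J.
The hot reservoir loses entropy Q_H/T_H = 9190/662.00 = 13.88 J/K; the cold reservoir gains Q_C/T_C = 7389/299.82 = 24.64 J/K.
ΔS_univ = −Q_H/T_H + Q_C/T_C = 10.8 J/K (> 0, since η = 0.196 < η_Carnot = 0.547).

ΔS_univ ≈ 10.8 J/K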